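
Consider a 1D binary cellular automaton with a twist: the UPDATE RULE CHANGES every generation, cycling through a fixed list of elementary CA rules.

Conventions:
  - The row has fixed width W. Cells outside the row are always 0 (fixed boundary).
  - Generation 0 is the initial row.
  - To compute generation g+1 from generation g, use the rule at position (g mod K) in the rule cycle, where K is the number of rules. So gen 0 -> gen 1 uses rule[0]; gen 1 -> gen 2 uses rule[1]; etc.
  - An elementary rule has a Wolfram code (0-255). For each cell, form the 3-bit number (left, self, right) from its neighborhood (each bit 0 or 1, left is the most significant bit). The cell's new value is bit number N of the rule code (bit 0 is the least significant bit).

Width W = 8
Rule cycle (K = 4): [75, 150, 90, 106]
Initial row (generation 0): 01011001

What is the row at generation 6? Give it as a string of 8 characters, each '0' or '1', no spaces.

Gen 0: 01011001
Gen 1 (rule 75): 10011010
Gen 2 (rule 150): 11100011
Gen 3 (rule 90): 10110111
Gen 4 (rule 106): 01111101
Gen 5 (rule 75): 11000100
Gen 6 (rule 150): 00101110

Answer: 00101110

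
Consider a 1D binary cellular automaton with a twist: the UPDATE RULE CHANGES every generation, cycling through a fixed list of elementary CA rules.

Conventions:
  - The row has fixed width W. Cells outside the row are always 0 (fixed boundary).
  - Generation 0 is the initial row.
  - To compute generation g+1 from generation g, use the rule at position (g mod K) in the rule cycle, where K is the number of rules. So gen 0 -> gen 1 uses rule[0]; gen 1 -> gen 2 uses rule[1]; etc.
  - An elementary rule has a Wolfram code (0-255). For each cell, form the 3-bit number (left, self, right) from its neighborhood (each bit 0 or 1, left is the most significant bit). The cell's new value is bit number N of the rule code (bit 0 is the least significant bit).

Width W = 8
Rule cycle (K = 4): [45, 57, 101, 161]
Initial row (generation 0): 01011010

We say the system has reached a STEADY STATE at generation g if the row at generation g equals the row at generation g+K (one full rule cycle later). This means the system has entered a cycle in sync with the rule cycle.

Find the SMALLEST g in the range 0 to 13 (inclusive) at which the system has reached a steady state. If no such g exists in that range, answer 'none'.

Answer: none

Derivation:
Gen 0: 01011010
Gen 1 (rule 45): 01110110
Gen 2 (rule 57): 01001101
Gen 3 (rule 101): 01000111
Gen 4 (rule 161): 00010010
Gen 5 (rule 45): 11010010
Gen 6 (rule 57): 10101001
Gen 7 (rule 101): 11111001
Gen 8 (rule 161): 01110000
Gen 9 (rule 45): 01000111
Gen 10 (rule 57): 00110100
Gen 11 (rule 101): 10011101
Gen 12 (rule 161): 00001010
Gen 13 (rule 45): 11101110
Gen 14 (rule 57): 10011001
Gen 15 (rule 101): 10001001
Gen 16 (rule 161): 00100000
Gen 17 (rule 45): 10101111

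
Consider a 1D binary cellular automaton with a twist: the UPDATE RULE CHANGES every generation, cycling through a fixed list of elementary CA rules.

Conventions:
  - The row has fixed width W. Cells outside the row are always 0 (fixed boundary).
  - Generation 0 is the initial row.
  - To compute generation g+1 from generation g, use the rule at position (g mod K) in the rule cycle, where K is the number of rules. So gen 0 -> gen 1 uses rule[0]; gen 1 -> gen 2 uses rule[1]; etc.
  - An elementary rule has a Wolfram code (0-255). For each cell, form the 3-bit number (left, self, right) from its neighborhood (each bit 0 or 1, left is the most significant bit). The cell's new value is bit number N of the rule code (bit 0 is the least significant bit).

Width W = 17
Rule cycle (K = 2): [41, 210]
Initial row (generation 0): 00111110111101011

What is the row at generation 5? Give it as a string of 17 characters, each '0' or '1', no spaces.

Answer: 01001001000100100

Derivation:
Gen 0: 00111110111101011
Gen 1 (rule 41): 10100001100010110
Gen 2 (rule 210): 00010010110100011
Gen 3 (rule 41): 11000001101001010
Gen 4 (rule 210): 01100010100110001
Gen 5 (rule 41): 01001001000100100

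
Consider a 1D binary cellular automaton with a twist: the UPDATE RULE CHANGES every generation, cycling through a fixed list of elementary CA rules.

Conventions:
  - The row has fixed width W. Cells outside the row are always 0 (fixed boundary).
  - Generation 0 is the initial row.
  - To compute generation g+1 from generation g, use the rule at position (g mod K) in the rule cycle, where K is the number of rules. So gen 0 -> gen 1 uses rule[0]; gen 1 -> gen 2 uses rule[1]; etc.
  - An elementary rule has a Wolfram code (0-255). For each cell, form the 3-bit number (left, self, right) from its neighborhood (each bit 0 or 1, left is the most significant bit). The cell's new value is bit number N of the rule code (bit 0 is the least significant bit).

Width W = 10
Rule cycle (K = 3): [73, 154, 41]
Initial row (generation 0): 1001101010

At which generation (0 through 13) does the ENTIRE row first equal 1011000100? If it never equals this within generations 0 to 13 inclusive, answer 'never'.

Gen 0: 1001101010
Gen 1 (rule 73): 0001100000
Gen 2 (rule 154): 0011010000
Gen 3 (rule 41): 1010100111
Gen 4 (rule 73): 0000000101
Gen 5 (rule 154): 0000001000
Gen 6 (rule 41): 1111100011
Gen 7 (rule 73): 1000101011
Gen 8 (rule 154): 0101000010
Gen 9 (rule 41): 0010011000
Gen 10 (rule 73): 1000011011
Gen 11 (rule 154): 0100110010
Gen 12 (rule 41): 0000100000
Gen 13 (rule 73): 1110001111

Answer: never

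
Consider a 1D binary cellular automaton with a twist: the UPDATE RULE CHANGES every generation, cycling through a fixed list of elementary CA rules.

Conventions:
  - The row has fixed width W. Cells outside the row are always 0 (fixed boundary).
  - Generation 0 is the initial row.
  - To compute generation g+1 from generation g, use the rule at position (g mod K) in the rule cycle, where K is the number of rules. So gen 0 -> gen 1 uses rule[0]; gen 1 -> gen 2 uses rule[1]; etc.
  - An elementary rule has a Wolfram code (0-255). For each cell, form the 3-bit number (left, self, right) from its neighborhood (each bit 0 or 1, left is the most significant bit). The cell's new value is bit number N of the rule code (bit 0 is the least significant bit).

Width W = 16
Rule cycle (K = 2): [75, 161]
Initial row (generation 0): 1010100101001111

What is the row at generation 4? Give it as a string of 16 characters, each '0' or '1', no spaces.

Gen 0: 1010100101001111
Gen 1 (rule 75): 0000001000011001
Gen 2 (rule 161): 1111100011000000
Gen 3 (rule 75): 1000101111011111
Gen 4 (rule 161): 0010010110101110

Answer: 0010010110101110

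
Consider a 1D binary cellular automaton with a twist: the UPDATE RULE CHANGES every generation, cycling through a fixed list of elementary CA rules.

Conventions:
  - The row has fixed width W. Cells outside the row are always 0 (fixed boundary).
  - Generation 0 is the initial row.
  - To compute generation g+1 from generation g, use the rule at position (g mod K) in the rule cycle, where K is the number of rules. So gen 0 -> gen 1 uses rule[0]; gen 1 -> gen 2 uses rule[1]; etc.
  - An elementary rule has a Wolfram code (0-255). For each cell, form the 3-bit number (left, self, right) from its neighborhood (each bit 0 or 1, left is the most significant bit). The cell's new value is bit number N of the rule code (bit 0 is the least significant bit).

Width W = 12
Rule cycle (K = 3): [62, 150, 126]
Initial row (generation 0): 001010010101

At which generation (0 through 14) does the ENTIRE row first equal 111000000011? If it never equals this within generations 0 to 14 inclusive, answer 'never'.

Answer: 3

Derivation:
Gen 0: 001010010101
Gen 1 (rule 62): 011111111111
Gen 2 (rule 150): 101111111110
Gen 3 (rule 126): 111000000011
Gen 4 (rule 62): 100100000110
Gen 5 (rule 150): 111110001001
Gen 6 (rule 126): 100011011111
Gen 7 (rule 62): 110110110000
Gen 8 (rule 150): 000000001000
Gen 9 (rule 126): 000000011100
Gen 10 (rule 62): 000000110010
Gen 11 (rule 150): 000001001111
Gen 12 (rule 126): 000011111001
Gen 13 (rule 62): 000110000111
Gen 14 (rule 150): 001001001010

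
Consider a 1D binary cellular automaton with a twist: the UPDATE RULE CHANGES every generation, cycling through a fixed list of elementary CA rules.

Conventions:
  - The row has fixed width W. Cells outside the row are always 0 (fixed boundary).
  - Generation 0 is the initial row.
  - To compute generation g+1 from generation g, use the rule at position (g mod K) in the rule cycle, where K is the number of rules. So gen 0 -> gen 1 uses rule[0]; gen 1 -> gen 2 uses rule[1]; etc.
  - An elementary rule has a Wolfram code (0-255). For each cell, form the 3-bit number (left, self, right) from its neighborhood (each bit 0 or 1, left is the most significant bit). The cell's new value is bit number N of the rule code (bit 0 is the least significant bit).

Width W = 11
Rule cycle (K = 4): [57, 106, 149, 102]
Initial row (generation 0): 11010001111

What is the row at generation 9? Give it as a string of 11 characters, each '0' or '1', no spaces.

Answer: 10101101010

Derivation:
Gen 0: 11010001111
Gen 1 (rule 57): 10101101000
Gen 2 (rule 106): 01011110000
Gen 3 (rule 149): 01001101111
Gen 4 (rule 102): 11010110001
Gen 5 (rule 57): 10101101100
Gen 6 (rule 106): 01011111100
Gen 7 (rule 149): 01001111011
Gen 8 (rule 102): 11010001101
Gen 9 (rule 57): 10101101010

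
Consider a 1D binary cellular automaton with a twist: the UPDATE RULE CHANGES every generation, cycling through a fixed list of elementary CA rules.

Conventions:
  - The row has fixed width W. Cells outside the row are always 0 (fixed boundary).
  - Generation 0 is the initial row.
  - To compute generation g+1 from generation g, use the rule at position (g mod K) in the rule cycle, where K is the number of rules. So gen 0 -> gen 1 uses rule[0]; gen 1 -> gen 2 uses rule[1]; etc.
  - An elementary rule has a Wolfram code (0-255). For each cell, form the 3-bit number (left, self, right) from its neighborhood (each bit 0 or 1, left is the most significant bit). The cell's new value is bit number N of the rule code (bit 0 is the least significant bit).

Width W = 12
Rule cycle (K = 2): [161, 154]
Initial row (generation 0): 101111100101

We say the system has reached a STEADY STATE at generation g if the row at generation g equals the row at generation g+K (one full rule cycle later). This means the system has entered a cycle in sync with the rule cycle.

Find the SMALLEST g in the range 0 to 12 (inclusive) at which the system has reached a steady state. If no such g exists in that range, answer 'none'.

Gen 0: 101111100101
Gen 1 (rule 161): 010111000010
Gen 2 (rule 154): 100110100101
Gen 3 (rule 161): 000001000010
Gen 4 (rule 154): 000010100101
Gen 5 (rule 161): 111001000010
Gen 6 (rule 154): 110110100101
Gen 7 (rule 161): 001001000010
Gen 8 (rule 154): 010110100101
Gen 9 (rule 161): 001001000010
Gen 10 (rule 154): 010110100101
Gen 11 (rule 161): 001001000010
Gen 12 (rule 154): 010110100101
Gen 13 (rule 161): 001001000010
Gen 14 (rule 154): 010110100101

Answer: 7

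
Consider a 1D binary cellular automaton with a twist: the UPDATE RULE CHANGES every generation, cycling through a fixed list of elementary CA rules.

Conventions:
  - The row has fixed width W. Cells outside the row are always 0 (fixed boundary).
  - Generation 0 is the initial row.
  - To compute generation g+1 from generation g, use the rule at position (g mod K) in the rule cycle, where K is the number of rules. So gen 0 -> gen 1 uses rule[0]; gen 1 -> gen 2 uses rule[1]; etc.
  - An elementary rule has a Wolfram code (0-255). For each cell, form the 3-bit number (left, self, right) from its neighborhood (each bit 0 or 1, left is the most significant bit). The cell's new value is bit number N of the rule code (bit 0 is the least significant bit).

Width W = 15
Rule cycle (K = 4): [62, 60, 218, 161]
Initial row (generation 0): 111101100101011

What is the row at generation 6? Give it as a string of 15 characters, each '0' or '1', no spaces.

Answer: 101110100001110

Derivation:
Gen 0: 111101100101011
Gen 1 (rule 62): 100011011111110
Gen 2 (rule 60): 110010110000001
Gen 3 (rule 218): 111100111000010
Gen 4 (rule 161): 011000010011000
Gen 5 (rule 62): 110100111110100
Gen 6 (rule 60): 101110100001110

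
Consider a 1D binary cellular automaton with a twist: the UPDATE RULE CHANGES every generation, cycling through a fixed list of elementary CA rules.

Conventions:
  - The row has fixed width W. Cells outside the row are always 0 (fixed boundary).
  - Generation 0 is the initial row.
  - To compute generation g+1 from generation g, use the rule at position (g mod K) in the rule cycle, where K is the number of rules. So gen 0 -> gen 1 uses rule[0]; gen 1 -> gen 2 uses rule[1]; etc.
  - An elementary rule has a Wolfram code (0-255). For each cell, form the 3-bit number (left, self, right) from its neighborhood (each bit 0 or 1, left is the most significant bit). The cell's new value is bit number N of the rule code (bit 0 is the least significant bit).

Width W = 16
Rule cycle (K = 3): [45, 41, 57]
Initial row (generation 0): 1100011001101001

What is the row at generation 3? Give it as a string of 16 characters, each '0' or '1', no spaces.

Gen 0: 1100011001101001
Gen 1 (rule 45): 1001010001011001
Gen 2 (rule 41): 0000100100110000
Gen 3 (rule 57): 1110010010101111

Answer: 1110010010101111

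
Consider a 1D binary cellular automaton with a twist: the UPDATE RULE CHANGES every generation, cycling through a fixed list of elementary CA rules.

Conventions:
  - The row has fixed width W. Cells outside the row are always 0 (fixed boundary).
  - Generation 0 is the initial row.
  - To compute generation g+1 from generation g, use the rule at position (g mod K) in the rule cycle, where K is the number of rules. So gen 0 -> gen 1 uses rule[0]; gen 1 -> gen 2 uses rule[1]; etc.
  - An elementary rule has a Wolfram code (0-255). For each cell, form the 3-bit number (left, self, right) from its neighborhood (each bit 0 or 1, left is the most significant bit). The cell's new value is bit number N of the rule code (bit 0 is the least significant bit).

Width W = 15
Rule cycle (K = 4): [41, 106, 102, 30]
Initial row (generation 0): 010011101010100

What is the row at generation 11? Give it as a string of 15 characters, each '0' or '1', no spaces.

Answer: 001111110110000

Derivation:
Gen 0: 010011101010100
Gen 1 (rule 41): 000010010101001
Gen 2 (rule 106): 000100101010010
Gen 3 (rule 102): 001101111110110
Gen 4 (rule 30): 011001000000101
Gen 5 (rule 41): 010000011110010
Gen 6 (rule 106): 100000110010100
Gen 7 (rule 102): 100001010111100
Gen 8 (rule 30): 110011010100010
Gen 9 (rule 41): 100010101001000
Gen 10 (rule 106): 000101010010000
Gen 11 (rule 102): 001111110110000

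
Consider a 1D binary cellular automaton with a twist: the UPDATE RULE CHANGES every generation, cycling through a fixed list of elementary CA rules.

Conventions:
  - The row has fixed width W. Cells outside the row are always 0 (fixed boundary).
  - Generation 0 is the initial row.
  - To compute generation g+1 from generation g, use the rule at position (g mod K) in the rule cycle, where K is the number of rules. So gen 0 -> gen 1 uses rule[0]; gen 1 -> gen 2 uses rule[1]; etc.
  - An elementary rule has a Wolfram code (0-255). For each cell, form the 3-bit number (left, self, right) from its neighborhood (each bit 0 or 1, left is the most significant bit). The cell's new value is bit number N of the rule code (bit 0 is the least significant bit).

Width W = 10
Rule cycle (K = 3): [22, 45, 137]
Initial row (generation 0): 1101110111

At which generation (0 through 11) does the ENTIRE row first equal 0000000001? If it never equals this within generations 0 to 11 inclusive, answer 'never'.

Answer: 4

Derivation:
Gen 0: 1101110111
Gen 1 (rule 22): 0000000000
Gen 2 (rule 45): 1111111111
Gen 3 (rule 137): 1111111110
Gen 4 (rule 22): 0000000001
Gen 5 (rule 45): 1111111101
Gen 6 (rule 137): 1111111000
Gen 7 (rule 22): 0000000100
Gen 8 (rule 45): 1111110101
Gen 9 (rule 137): 1111100000
Gen 10 (rule 22): 0000010000
Gen 11 (rule 45): 1111010111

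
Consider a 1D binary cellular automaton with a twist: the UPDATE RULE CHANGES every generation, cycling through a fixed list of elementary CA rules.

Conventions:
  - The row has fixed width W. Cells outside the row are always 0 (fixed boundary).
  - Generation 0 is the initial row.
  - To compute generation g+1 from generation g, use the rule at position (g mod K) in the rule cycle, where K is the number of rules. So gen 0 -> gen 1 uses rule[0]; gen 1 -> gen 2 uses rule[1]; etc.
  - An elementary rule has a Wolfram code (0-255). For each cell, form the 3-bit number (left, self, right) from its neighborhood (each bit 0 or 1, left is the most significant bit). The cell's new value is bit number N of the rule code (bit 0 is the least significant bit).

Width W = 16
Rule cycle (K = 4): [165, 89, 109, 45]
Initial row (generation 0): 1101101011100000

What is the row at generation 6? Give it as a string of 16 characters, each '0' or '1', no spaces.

Gen 0: 1101101011100000
Gen 1 (rule 165): 0010011101001111
Gen 2 (rule 89): 1001010100101001
Gen 3 (rule 109): 1001111100111001
Gen 4 (rule 45): 1001000000100001
Gen 5 (rule 165): 1001011110101101
Gen 6 (rule 89): 0100010010001100

Answer: 0100010010001100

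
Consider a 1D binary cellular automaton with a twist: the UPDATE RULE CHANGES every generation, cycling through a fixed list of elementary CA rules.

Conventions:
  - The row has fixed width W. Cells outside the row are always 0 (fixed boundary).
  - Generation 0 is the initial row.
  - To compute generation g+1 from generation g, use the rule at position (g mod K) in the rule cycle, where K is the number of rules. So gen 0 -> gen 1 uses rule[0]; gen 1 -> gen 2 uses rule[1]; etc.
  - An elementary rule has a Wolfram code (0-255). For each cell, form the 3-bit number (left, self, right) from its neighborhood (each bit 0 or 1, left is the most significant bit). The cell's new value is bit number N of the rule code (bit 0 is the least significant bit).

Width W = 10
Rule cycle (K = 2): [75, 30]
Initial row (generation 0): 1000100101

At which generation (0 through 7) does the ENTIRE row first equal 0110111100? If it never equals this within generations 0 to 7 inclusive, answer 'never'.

Gen 0: 1000100101
Gen 1 (rule 75): 0011001000
Gen 2 (rule 30): 0110111100
Gen 3 (rule 75): 1110100101
Gen 4 (rule 30): 1000111101
Gen 5 (rule 75): 0011100100
Gen 6 (rule 30): 0110011110
Gen 7 (rule 75): 1110110010

Answer: 2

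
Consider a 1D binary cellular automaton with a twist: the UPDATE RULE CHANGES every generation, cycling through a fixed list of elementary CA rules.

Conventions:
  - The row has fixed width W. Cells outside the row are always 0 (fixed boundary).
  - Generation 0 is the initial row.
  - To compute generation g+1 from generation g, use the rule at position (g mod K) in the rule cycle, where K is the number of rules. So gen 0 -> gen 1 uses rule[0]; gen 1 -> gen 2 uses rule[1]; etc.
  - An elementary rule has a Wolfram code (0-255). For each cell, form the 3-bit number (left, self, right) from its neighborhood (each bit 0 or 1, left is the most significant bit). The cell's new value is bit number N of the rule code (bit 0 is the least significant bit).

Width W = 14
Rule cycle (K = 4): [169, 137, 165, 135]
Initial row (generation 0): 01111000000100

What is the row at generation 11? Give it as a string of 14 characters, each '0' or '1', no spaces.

Answer: 10000001001101

Derivation:
Gen 0: 01111000000100
Gen 1 (rule 169): 01110011110001
Gen 2 (rule 137): 01100011100100
Gen 3 (rule 165): 00001001000101
Gen 4 (rule 135): 11111011011101
Gen 5 (rule 169): 11110110111010
Gen 6 (rule 137): 11100100110000
Gen 7 (rule 165): 01000100000111
Gen 8 (rule 135): 11011101111010
Gen 9 (rule 169): 10111011110100
Gen 10 (rule 137): 00110011100001
Gen 11 (rule 165): 10000001001101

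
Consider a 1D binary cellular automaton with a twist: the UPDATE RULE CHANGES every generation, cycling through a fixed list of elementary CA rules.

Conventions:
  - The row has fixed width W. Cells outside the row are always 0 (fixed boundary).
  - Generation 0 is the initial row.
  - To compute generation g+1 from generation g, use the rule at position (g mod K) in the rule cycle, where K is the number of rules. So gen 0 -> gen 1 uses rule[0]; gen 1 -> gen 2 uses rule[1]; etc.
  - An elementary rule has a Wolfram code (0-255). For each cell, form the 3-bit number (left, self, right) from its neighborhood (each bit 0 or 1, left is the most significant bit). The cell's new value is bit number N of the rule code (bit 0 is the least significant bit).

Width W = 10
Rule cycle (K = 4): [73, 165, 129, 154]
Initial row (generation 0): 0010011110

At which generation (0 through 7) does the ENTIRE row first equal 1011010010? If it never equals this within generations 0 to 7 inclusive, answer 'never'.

Answer: 2

Derivation:
Gen 0: 0010011110
Gen 1 (rule 73): 1000010010
Gen 2 (rule 165): 1011010010
Gen 3 (rule 129): 0000000000
Gen 4 (rule 154): 0000000000
Gen 5 (rule 73): 1111111111
Gen 6 (rule 165): 0111111110
Gen 7 (rule 129): 0011111100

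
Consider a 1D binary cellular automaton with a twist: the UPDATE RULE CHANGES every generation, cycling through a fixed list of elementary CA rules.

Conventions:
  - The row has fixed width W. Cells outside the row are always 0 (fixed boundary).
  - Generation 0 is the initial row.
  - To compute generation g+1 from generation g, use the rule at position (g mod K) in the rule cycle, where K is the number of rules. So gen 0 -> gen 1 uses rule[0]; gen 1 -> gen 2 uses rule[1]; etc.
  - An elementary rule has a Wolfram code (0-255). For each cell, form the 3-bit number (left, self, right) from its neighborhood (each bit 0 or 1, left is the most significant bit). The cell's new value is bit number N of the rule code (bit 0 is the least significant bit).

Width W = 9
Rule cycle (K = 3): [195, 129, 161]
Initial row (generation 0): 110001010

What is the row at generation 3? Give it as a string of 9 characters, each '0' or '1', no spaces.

Answer: 111110010

Derivation:
Gen 0: 110001010
Gen 1 (rule 195): 010110000
Gen 2 (rule 129): 000000111
Gen 3 (rule 161): 111110010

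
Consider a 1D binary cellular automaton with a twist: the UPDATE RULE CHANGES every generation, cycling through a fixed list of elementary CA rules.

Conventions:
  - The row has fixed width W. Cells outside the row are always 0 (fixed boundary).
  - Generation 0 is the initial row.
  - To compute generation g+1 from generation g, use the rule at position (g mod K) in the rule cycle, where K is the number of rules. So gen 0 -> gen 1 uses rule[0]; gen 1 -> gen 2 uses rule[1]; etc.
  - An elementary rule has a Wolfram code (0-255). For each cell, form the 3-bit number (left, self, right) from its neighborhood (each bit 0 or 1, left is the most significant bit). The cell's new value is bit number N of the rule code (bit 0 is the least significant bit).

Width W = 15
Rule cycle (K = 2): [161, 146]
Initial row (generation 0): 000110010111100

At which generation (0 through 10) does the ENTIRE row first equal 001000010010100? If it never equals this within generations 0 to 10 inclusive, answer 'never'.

Answer: 9

Derivation:
Gen 0: 000110010111100
Gen 1 (rule 161): 110000001011001
Gen 2 (rule 146): 001000010000110
Gen 3 (rule 161): 100011000110000
Gen 4 (rule 146): 010100101001000
Gen 5 (rule 161): 001000010000011
Gen 6 (rule 146): 010100101000100
Gen 7 (rule 161): 001000010010001
Gen 8 (rule 146): 010100101101010
Gen 9 (rule 161): 001000010010100
Gen 10 (rule 146): 010100101100010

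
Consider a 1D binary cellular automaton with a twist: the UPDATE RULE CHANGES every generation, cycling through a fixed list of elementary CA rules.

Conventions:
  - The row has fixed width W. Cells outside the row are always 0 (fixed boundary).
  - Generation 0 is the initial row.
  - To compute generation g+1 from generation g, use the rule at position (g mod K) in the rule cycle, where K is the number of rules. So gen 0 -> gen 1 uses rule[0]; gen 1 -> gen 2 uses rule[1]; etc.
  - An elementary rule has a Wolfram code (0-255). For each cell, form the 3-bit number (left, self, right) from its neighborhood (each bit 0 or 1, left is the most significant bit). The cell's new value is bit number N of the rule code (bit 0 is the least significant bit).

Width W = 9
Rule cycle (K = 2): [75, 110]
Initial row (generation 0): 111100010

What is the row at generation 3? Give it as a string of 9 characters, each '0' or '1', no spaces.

Answer: 001000101

Derivation:
Gen 0: 111100010
Gen 1 (rule 75): 100101100
Gen 2 (rule 110): 101111100
Gen 3 (rule 75): 001000101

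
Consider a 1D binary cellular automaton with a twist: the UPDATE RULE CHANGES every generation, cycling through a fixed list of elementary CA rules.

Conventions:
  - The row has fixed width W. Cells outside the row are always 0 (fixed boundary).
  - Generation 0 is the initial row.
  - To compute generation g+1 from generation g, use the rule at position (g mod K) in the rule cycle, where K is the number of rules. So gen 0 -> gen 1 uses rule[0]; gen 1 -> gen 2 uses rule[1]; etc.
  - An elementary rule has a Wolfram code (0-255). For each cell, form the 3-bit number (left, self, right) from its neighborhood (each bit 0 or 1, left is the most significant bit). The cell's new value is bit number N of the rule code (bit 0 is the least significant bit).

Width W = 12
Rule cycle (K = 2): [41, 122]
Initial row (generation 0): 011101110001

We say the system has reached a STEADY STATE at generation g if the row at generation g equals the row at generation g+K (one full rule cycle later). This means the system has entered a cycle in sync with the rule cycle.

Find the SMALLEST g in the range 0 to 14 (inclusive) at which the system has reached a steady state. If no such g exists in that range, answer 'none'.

Answer: 10

Derivation:
Gen 0: 011101110001
Gen 1 (rule 41): 010011000100
Gen 2 (rule 122): 101111101010
Gen 3 (rule 41): 011000010100
Gen 4 (rule 122): 111100101010
Gen 5 (rule 41): 100000010100
Gen 6 (rule 122): 010000101010
Gen 7 (rule 41): 000110010100
Gen 8 (rule 122): 001111101010
Gen 9 (rule 41): 101000010100
Gen 10 (rule 122): 010100101010
Gen 11 (rule 41): 001000010100
Gen 12 (rule 122): 010100101010
Gen 13 (rule 41): 001000010100
Gen 14 (rule 122): 010100101010
Gen 15 (rule 41): 001000010100
Gen 16 (rule 122): 010100101010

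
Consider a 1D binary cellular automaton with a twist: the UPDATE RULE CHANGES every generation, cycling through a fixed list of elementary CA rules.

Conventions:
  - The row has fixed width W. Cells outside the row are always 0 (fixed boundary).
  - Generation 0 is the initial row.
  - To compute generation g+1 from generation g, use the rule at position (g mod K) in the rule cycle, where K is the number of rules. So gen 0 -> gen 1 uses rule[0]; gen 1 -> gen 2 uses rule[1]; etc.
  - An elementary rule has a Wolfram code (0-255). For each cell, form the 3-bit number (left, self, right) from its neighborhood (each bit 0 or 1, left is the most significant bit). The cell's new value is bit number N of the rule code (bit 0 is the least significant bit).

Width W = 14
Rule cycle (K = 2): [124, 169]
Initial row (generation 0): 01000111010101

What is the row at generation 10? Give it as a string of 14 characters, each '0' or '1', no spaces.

Answer: 00001011001010

Derivation:
Gen 0: 01000111010101
Gen 1 (rule 124): 01100101111111
Gen 2 (rule 169): 01000011111110
Gen 3 (rule 124): 01100010000011
Gen 4 (rule 169): 01001000111010
Gen 5 (rule 124): 01101100101111
Gen 6 (rule 169): 01011000011110
Gen 7 (rule 124): 01111100010011
Gen 8 (rule 169): 01111001000010
Gen 9 (rule 124): 01001101100011
Gen 10 (rule 169): 00001011001010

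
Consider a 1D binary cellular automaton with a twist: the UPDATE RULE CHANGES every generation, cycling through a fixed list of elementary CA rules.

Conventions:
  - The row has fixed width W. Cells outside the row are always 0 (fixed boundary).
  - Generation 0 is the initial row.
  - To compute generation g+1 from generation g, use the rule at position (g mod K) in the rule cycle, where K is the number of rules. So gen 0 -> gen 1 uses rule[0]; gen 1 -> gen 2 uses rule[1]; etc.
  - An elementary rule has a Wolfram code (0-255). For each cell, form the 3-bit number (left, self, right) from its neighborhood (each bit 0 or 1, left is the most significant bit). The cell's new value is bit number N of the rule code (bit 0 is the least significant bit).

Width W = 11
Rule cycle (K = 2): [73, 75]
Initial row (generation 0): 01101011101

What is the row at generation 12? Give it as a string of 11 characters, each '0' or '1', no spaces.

Gen 0: 01101011101
Gen 1 (rule 73): 01100010100
Gen 2 (rule 75): 11101100001
Gen 3 (rule 73): 10101101100
Gen 4 (rule 75): 00001101101
Gen 5 (rule 73): 11101101100
Gen 6 (rule 75): 10101101101
Gen 7 (rule 73): 00001101100
Gen 8 (rule 75): 11111101101
Gen 9 (rule 73): 10000101100
Gen 10 (rule 75): 00111001101
Gen 11 (rule 73): 10101001100
Gen 12 (rule 75): 00000011101

Answer: 00000011101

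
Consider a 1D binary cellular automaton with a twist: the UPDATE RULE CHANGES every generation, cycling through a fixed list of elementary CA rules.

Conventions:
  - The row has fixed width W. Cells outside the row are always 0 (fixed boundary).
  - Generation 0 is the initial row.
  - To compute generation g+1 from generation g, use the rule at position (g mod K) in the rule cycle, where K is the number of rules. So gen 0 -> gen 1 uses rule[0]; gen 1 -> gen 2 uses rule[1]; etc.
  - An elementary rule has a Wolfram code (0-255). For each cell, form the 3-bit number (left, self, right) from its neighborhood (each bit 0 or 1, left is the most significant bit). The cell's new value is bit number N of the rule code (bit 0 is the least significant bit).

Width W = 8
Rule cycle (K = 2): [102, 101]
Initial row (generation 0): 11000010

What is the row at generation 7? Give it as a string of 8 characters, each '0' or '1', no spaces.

Answer: 11010110

Derivation:
Gen 0: 11000010
Gen 1 (rule 102): 01000110
Gen 2 (rule 101): 01010010
Gen 3 (rule 102): 11110110
Gen 4 (rule 101): 00011010
Gen 5 (rule 102): 00101110
Gen 6 (rule 101): 10110010
Gen 7 (rule 102): 11010110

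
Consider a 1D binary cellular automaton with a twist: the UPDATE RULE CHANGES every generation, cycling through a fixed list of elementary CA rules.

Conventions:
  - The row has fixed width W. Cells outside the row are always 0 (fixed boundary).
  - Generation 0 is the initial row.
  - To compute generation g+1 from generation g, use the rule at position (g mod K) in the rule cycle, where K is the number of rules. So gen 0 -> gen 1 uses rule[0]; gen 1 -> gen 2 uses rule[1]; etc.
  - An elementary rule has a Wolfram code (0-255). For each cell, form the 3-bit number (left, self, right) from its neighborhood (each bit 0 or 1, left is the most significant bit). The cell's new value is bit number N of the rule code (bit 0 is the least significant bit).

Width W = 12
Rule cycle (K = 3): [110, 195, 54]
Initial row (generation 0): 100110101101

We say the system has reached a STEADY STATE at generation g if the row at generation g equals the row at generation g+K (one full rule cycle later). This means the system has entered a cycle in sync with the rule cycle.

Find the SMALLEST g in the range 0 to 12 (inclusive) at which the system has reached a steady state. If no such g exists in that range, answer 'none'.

Answer: none

Derivation:
Gen 0: 100110101101
Gen 1 (rule 110): 101111111111
Gen 2 (rule 195): 000111111111
Gen 3 (rule 54): 001000000000
Gen 4 (rule 110): 011000000000
Gen 5 (rule 195): 101011111111
Gen 6 (rule 54): 111100000000
Gen 7 (rule 110): 100100000000
Gen 8 (rule 195): 001001111111
Gen 9 (rule 54): 011110000000
Gen 10 (rule 110): 110010000000
Gen 11 (rule 195): 010100111111
Gen 12 (rule 54): 111111000000
Gen 13 (rule 110): 100001000000
Gen 14 (rule 195): 001110011111
Gen 15 (rule 54): 010001100000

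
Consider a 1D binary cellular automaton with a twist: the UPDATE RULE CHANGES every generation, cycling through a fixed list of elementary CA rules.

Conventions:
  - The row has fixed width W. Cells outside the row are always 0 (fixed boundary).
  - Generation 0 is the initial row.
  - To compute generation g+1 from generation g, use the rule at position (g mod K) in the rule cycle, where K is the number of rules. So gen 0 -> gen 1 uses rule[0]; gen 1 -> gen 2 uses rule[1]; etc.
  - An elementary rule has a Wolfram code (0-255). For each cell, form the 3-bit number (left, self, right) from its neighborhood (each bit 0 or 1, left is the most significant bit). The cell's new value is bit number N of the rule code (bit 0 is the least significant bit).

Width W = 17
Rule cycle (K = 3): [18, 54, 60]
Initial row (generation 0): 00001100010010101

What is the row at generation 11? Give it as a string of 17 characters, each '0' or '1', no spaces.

Gen 0: 00001100010010101
Gen 1 (rule 18): 00010010101100000
Gen 2 (rule 54): 00111111110010000
Gen 3 (rule 60): 00100000001011000
Gen 4 (rule 18): 01010000010000100
Gen 5 (rule 54): 11111000111001110
Gen 6 (rule 60): 10000100100101001
Gen 7 (rule 18): 01001011011000110
Gen 8 (rule 54): 11111100100101001
Gen 9 (rule 60): 10000010110111101
Gen 10 (rule 18): 01000100000000000
Gen 11 (rule 54): 11101110000000000

Answer: 11101110000000000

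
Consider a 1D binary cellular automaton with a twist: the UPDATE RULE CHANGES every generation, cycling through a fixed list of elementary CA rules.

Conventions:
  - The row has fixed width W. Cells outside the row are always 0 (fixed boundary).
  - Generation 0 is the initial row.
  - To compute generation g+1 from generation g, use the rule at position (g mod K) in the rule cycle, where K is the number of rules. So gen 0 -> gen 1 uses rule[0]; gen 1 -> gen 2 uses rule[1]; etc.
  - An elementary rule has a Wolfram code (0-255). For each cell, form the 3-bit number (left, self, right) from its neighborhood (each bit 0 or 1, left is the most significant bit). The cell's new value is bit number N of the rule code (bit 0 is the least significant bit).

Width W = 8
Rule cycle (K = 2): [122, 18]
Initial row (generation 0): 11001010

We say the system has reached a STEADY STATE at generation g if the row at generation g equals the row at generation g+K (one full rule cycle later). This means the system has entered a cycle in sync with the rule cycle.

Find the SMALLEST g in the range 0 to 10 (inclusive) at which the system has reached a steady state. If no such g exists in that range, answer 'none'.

Gen 0: 11001010
Gen 1 (rule 122): 11110101
Gen 2 (rule 18): 00000000
Gen 3 (rule 122): 00000000
Gen 4 (rule 18): 00000000
Gen 5 (rule 122): 00000000
Gen 6 (rule 18): 00000000
Gen 7 (rule 122): 00000000
Gen 8 (rule 18): 00000000
Gen 9 (rule 122): 00000000
Gen 10 (rule 18): 00000000
Gen 11 (rule 122): 00000000
Gen 12 (rule 18): 00000000

Answer: 2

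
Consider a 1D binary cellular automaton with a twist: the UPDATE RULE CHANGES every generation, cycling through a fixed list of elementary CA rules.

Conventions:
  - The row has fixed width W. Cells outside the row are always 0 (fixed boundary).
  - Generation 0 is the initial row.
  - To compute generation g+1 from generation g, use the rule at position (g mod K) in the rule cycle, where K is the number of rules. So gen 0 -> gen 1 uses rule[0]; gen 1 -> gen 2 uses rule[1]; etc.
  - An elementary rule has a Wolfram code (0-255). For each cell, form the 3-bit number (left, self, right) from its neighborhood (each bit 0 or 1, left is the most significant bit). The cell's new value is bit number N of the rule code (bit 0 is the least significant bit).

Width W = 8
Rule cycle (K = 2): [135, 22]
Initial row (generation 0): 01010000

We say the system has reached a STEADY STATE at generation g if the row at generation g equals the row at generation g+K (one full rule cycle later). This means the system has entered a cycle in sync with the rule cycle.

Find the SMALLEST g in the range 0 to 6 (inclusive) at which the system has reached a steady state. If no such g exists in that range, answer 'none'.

Answer: 4

Derivation:
Gen 0: 01010000
Gen 1 (rule 135): 11010111
Gen 2 (rule 22): 00010000
Gen 3 (rule 135): 11110111
Gen 4 (rule 22): 00000000
Gen 5 (rule 135): 11111111
Gen 6 (rule 22): 00000000
Gen 7 (rule 135): 11111111
Gen 8 (rule 22): 00000000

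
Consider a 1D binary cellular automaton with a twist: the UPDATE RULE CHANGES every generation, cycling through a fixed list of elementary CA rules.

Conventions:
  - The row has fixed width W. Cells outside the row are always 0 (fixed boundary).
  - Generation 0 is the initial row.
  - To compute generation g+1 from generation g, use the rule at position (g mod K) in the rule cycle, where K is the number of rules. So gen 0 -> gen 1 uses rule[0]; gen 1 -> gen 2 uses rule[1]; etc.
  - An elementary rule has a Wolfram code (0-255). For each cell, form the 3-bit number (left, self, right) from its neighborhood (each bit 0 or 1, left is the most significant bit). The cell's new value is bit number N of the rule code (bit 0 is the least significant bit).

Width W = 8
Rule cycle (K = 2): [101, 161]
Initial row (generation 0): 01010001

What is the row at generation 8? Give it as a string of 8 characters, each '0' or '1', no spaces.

Gen 0: 01010001
Gen 1 (rule 101): 01110101
Gen 2 (rule 161): 00101010
Gen 3 (rule 101): 10111110
Gen 4 (rule 161): 01011100
Gen 5 (rule 101): 01100101
Gen 6 (rule 161): 00000010
Gen 7 (rule 101): 11111010
Gen 8 (rule 161): 01110100

Answer: 01110100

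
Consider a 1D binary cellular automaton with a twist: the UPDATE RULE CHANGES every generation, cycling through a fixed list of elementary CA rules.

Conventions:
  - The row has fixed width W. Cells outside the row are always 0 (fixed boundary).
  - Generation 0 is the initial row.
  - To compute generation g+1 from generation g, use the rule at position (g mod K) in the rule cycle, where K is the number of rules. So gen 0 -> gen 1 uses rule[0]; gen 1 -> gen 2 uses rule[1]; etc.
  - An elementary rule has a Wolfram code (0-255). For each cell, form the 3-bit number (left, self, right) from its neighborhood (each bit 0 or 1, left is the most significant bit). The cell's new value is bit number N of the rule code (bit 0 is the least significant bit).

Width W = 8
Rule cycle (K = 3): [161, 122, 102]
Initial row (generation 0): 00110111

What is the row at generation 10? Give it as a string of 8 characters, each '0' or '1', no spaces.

Gen 0: 00110111
Gen 1 (rule 161): 10001010
Gen 2 (rule 122): 01010101
Gen 3 (rule 102): 11111111
Gen 4 (rule 161): 01111110
Gen 5 (rule 122): 11000011
Gen 6 (rule 102): 01000101
Gen 7 (rule 161): 00010010
Gen 8 (rule 122): 00101101
Gen 9 (rule 102): 01110111
Gen 10 (rule 161): 00101010

Answer: 00101010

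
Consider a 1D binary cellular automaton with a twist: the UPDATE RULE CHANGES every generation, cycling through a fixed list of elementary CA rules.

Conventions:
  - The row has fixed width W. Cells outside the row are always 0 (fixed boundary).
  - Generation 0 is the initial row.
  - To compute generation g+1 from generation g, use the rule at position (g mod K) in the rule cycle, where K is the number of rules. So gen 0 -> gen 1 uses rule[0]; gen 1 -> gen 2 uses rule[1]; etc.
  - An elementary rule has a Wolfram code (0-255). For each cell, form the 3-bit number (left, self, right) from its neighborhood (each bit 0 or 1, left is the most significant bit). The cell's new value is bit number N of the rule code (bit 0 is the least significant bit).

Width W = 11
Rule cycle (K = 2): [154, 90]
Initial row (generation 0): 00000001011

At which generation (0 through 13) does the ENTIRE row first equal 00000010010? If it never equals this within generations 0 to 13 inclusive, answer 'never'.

Answer: 1

Derivation:
Gen 0: 00000001011
Gen 1 (rule 154): 00000010010
Gen 2 (rule 90): 00000101101
Gen 3 (rule 154): 00001001000
Gen 4 (rule 90): 00010110100
Gen 5 (rule 154): 00100100010
Gen 6 (rule 90): 01011010101
Gen 7 (rule 154): 10010000000
Gen 8 (rule 90): 01101000000
Gen 9 (rule 154): 11000100000
Gen 10 (rule 90): 11101010000
Gen 11 (rule 154): 11000001000
Gen 12 (rule 90): 11100010100
Gen 13 (rule 154): 11010100010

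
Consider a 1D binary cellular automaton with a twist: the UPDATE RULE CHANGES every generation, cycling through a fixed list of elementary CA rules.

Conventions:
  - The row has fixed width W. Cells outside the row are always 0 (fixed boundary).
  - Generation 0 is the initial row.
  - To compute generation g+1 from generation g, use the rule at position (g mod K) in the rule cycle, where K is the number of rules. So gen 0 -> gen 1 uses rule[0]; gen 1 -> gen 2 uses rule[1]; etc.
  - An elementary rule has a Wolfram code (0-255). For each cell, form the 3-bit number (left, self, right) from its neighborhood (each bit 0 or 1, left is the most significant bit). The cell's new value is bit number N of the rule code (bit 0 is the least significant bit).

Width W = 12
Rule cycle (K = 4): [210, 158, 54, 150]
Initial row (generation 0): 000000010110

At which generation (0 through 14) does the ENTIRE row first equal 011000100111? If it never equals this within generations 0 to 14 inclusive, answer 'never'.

Gen 0: 000000010110
Gen 1 (rule 210): 000000100011
Gen 2 (rule 158): 000001110110
Gen 3 (rule 54): 000010001001
Gen 4 (rule 150): 000111011111
Gen 5 (rule 210): 001011001111
Gen 6 (rule 158): 011010111110
Gen 7 (rule 54): 100111000001
Gen 8 (rule 150): 111010100011
Gen 9 (rule 210): 011000010101
Gen 10 (rule 158): 110100110101
Gen 11 (rule 54): 001111001111
Gen 12 (rule 150): 010110110110
Gen 13 (rule 210): 100010010011
Gen 14 (rule 158): 110111111110

Answer: never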